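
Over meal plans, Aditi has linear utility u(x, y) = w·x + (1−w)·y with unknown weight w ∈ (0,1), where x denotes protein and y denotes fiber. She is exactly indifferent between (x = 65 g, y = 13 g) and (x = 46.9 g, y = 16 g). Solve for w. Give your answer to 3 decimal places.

u(65,13) = u(46.9,16) means w·65 + (1−w)·13 = w·46.9 + (1−w)·16.
w·(65−46.9) = (1−w)·(16−13), i.e. w·18.1 = (1−w)·3.
The marginal rate of substitution is 3/18.1, so w = 3/(18.1+3) = 0.142.

w = 0.142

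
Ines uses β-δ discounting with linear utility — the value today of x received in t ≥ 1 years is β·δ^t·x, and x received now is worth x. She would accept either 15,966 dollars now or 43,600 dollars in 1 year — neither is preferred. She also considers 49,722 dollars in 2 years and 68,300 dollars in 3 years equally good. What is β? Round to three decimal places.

Both payoffs in the second observation are in the future, so β drops out: δ^2·49722 = δ^3·68300 ⇒ δ = 49722/68300 = 0.72799.
Now use the now-vs-future pair: 15966 = β·δ·43600 gives β = 15966/(0.72799·43600) ≈ 0.503.

β ≈ 0.503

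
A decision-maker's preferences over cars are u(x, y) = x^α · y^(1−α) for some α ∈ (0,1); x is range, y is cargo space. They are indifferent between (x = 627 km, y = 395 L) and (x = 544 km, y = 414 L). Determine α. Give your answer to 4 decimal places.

Indifference: 627^α · 395^(1−α) = 544^α · 414^(1−α).
(627/544)^α = (414/395)^(1−α); take logs: α·ln(627/544) = (1−α)·ln(414/395), i.e. α·0.1419973 = (1−α)·0.0469802.
With A = 0.1419973 and B = 0.0469802: α·A = (1−α)·B, so α = B/(A+B) = 0.0469802/0.1889775 ≈ 0.2486.

α ≈ 0.2486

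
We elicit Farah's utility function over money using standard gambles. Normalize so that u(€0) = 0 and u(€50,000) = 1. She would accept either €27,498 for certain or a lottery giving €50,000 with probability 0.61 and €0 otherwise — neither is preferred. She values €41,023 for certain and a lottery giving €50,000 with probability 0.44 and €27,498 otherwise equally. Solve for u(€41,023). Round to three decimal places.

0.782

The first gamble pins u(€27,498): it must equal 0.61·1 + 0.39·0 = 0.61.
The second indifference gives u(€41,023) = 0.44·u(€50,000) + 0.56·u(€27,498) = 0.44·1.00 + 0.56·0.61 = 0.7816.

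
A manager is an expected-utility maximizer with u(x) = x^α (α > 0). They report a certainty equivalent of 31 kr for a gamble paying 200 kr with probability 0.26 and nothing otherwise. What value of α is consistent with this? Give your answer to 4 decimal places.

α ≈ 0.7226

EU(lottery) = 0.26·200^α + 0.74·0 = 0.26·200^α.
Equating: 31^α = 0.26·200^α, i.e. 0.1550^α = 0.26.
Take logs: α = ln 0.26 / ln(31/200) ≈ 0.722551.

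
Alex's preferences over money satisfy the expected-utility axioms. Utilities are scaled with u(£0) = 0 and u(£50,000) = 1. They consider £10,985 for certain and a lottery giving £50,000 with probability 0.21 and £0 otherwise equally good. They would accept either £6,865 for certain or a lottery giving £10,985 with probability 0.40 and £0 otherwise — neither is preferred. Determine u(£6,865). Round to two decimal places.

0.08

From the first indifference, u(£10,985) = 0.21·u(£50,000) + 0.79·u(£0) = 0.21·1 + 0.79·0 = 0.21.
The second indifference gives u(£6,865) = 0.40·u(£10,985) + 0.60·u(£0) = 0.40·0.21 + 0.60·0.00 = 0.0840.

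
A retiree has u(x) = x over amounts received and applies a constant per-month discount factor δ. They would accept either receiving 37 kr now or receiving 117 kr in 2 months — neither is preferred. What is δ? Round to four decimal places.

Indifference means u(37) = δ^2 · u(117), so δ^2 = u(37)/u(117).
With u(x) = x: δ^2 = 37/117 = 0.31624.
Taking the square root: δ = 0.31624^(1/2) ≈ 0.5624.

δ ≈ 0.5624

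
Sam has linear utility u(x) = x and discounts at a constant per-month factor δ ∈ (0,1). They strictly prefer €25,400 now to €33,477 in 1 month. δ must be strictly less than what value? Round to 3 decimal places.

Under u(x) = x this choice says 25400 > δ·33477.
So δ < 25400/33477 = 0.75873.

δ < 0.759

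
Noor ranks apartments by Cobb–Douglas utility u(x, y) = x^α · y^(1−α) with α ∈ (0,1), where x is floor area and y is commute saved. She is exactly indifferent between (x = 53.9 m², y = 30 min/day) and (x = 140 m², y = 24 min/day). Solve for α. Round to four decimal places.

α ≈ 0.1895

Set the two utilities equal: 53.9^α·30^(1−α) = 140^α·24^(1−α).
(53.9/140)^α = (24/30)^(1−α); take logs: α·ln(53.9/140) = (1−α)·ln(24/30), i.e. α·-0.9545119 = (1−α)·-0.2231436.
So α/(1−α) = (-0.2231436)/(-0.9545119) = 0.2337777, and α = 0.2337777/1.2337777 ≈ 0.1895.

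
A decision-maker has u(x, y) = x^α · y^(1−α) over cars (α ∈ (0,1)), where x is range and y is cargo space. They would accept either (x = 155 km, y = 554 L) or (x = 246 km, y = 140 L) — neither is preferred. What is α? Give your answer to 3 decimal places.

α ≈ 0.749

Set the two utilities equal: 155^α·554^(1−α) = 246^α·140^(1−α).
(155/246)^α = (140/554)^(1−α); take logs: α·ln(155/246) = (1−α)·ln(140/554), i.e. α·-0.461906 = (1−α)·-1.375522.
With A = -0.461906 and B = -1.375522: α·A = (1−α)·B, so α = B/(A+B) = -1.375522/-1.837428 ≈ 0.749.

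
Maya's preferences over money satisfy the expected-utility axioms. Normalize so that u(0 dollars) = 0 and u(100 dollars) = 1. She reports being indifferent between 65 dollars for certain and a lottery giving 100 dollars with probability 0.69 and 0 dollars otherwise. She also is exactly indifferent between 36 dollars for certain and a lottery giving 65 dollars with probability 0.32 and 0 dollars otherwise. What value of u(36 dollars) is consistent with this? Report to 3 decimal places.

0.221

First, u(65 dollars) = 0.69·u(100 dollars) + 0.31·u(0 dollars) = 0.69.
Then u(36 dollars) = 0.32·u(65 dollars) + 0.68·u(0 dollars) = 0.32·0.69 + 0.68·0.00 = 0.2208.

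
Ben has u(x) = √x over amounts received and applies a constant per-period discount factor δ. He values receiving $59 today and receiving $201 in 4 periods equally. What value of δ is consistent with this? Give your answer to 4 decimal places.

δ ≈ 0.8579

Equating discounted utilities: u(59) = δ^4·u(201) ⇒ δ^4 = u(59)/u(201).
With u(x) = √x: δ^4 = √59/√201 = √(59/201) = 0.54179.
Hence δ = (0.54179)^(1/4) = 0.857940.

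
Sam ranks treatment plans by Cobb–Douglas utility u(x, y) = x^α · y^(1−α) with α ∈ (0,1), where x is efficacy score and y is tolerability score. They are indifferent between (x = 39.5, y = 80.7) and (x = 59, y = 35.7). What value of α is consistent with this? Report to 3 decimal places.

α ≈ 0.670

The Cobb–Douglas utilities coincide, so 39.5^α·80.7^(1−α) = 59^α·35.7^(1−α).
Rearrange to (39.5/59)^α = (35.7/80.7)^(1−α) and take logs: α·-0.401237 = (1−α)·-0.815588.
With A = -0.401237 and B = -0.815588: α·A = (1−α)·B, so α = B/(A+B) = -0.815588/-1.216825 ≈ 0.670.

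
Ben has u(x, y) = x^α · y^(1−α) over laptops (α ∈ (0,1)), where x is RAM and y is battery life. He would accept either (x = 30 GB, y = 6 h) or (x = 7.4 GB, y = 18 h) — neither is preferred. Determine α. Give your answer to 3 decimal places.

Set the two utilities equal: 30^α·6^(1−α) = 7.4^α·18^(1−α).
Rearrange to (30/7.4)^α = (18/6)^(1−α) and take logs: α·1.399717 = (1−α)·1.098612.
Thus α·(2.498329) = 1.098612, so α = 1.098612/2.498329 ≈ 0.440.

α ≈ 0.440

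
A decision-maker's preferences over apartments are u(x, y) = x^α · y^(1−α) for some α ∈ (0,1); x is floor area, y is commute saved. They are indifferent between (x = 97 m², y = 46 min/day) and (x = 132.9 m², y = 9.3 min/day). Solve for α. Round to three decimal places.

Indifference: 97^α · 46^(1−α) = 132.9^α · 9.3^(1−α).
Rearrange to (97/132.9)^α = (9.3/46)^(1−α) and take logs: α·-0.314886 = (1−α)·-1.598627.
So α/(1−α) = (-1.598627)/(-0.314886) = 5.076844, and α = 5.076844/6.076844 ≈ 0.835.

α ≈ 0.835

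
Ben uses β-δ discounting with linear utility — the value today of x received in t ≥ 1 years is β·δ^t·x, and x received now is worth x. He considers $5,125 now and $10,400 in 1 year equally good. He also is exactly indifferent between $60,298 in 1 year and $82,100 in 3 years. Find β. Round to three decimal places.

β ≈ 0.575

Both payoffs in the second observation are in the future, so β drops out: δ^1·60298 = δ^3·82100 ⇒ δ^2 = 60298/82100 = 0.73445, so δ = 0.85700.
Substituting δ into 5125 = β·δ·10400: β = 5125/(8912.781) ≈ 0.575.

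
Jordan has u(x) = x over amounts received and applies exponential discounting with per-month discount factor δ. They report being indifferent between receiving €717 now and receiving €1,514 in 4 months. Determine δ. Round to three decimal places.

Equating discounted utilities: u(717) = δ^4·u(1514) ⇒ δ^4 = u(717)/u(1514).
With u(x) = x: δ^4 = 717/1514 = 0.47358.
Taking the 4th root: δ = 0.47358^(1/4) ≈ 0.830.

δ ≈ 0.830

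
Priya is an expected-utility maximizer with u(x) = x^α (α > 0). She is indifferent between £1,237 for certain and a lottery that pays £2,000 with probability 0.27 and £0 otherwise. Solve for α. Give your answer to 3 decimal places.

α ≈ 2.725

EU(lottery) = 0.27·2000^α + 0.73·0 = 0.27·2000^α.
Setting u(1237) equal to that: 1237^α = 0.27·2000^α ⇒ (1237/2000)^α = 0.27.
Taking logs: α·ln(1237/2000) = ln(0.27), so α = -1.309333 / -0.480458 ≈ 2.725.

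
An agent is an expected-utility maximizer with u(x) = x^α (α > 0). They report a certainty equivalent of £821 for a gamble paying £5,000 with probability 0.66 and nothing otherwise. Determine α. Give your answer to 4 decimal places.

The lottery's expected utility is 0.66·u(5000) + 0.34·u(0) = 0.66·5000^α (since u(0) = 0 for α > 0).
Setting u(821) equal to that: 821^α = 0.66·5000^α ⇒ (821/5000)^α = 0.66.
α = ln(0.66) / ln(821/5000) = -0.4155154/-1.8066701 ≈ 0.2300.

α ≈ 0.2300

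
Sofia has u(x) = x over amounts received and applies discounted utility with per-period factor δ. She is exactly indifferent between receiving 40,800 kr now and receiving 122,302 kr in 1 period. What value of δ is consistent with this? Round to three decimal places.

δ ≈ 0.334

Equating discounted utilities: u(40800) = δ·u(122302) ⇒ δ = u(40800)/u(122302).
With u(x) = x: δ = 40800/122302 = 0.33360.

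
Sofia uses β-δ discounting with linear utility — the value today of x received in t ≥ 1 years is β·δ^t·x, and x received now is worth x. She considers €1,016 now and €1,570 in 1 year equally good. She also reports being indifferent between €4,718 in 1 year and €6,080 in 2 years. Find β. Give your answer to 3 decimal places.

From the later pair, β·δ^1·4718 = β·δ^2·6080; dividing through, δ = 4718/6080 = 0.77599.
Substituting δ into 1016 = β·δ·1570: β = 1016/(1218.299) ≈ 0.834.

β ≈ 0.834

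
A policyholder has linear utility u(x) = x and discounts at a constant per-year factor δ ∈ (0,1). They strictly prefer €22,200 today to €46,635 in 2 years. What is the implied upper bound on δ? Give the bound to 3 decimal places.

δ < 0.690

Comparing present values: 22200 > δ^2·46635.
Dividing by 46635: δ^2 < 0.47604. Both sides are positive, so the square root keeps the direction.
δ < (22200/46635)^(1/2) ≈ 0.690.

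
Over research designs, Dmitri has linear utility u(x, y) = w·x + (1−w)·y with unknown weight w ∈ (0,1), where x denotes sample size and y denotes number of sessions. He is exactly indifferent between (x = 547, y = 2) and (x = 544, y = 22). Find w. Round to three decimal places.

w = 0.870

Equating utilities: w·547 + (1−w)·2 = w·544 + (1−w)·22.
Rearranging, 3·w − 20·(1−w) = 0.
The marginal rate of substitution is 20/3, so w = 20/(3+20) = 0.870.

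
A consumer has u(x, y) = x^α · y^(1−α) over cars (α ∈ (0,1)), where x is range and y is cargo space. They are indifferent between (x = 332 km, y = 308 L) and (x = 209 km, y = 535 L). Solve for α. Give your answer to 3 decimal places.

Indifference: 332^α · 308^(1−α) = 209^α · 535^(1−α).
Rearrange to (332/209)^α = (535/308)^(1−α) and take logs: α·0.462801 = (1−α)·0.552167.
Thus α·(1.014968) = 0.552167, so α = 0.552167/1.014968 ≈ 0.544.

α ≈ 0.544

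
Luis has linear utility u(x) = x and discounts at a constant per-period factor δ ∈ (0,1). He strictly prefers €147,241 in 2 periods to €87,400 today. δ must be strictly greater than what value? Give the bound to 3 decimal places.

δ > 0.770

Under u(x) = x this choice says 87400 < δ^2·147241.
Hence δ^2 > 87400/147241 = 0.59358, and x ↦ x^(1/2) is increasing on (0,∞).
δ > (87400/147241)^(1/2) ≈ 0.770.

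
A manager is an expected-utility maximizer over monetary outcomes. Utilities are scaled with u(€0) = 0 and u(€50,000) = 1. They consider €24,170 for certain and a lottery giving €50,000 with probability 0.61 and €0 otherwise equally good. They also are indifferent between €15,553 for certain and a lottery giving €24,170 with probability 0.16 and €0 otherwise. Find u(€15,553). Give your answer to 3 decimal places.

0.098

From the first indifference, u(€24,170) = 0.61·u(€50,000) + 0.39·u(€0) = 0.61·1 + 0.39·0 = 0.61.
Chaining: u(€15,553) = 0.16·0.61 + 0.84·0.00 = 0.0976.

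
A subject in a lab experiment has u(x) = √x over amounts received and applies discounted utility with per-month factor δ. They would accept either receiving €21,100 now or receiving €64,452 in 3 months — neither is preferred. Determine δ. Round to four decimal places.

δ ≈ 0.8302

Equating discounted utilities: u(21100) = δ^3·u(64452) ⇒ δ^3 = u(21100)/u(64452).
Since u(x) = √x, δ^3 = √(21100/64452) = 0.57217.
So δ = 0.57217^(1/3) ≈ 0.8302.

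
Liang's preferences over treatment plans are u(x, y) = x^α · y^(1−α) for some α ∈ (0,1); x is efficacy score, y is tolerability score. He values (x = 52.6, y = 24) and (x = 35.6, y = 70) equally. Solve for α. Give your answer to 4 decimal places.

Indifference: 52.6^α · 24^(1−α) = 35.6^α · 70^(1−α).
Taking logs: α·ln 52.6 + (1−α)·ln 24 = α·ln 35.6 + (1−α)·ln 70, i.e. α·0.3903705 = (1−α)·1.0704414.
So α/(1−α) = (1.0704414)/(0.3903705) = 2.7421165, and α = 2.7421165/3.7421165 ≈ 0.7328.

α ≈ 0.7328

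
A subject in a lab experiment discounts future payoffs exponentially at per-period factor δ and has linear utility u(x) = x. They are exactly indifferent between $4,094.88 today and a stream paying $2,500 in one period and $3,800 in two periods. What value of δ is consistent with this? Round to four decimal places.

δ ≈ 0.7600

The stream is worth 2500δ + 3800δ² today, so 2500δ + 3800δ² = 4094.88.
That is, 3800δ² + 2500δ − 4094.88 = 0, a quadratic in δ.
By the quadratic formula (taking the positive root), δ = (−2500 + √68492176.00) / 7600 ≈ 0.7600.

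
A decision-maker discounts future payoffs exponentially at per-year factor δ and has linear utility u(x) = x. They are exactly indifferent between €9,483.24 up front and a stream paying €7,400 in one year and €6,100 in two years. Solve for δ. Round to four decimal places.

The stream is worth 7400δ + 6100δ² today, so 7400δ + 6100δ² = 9483.24.
Rearranged: 6100δ² + 7400δ − 9483.24 = 0.
δ = (−7400 + √(7400² + 4·6100·9483.24)) / (2·6100) = (−7400 + √286151056.00) / 12200 ≈ 0.7800.

δ ≈ 0.7800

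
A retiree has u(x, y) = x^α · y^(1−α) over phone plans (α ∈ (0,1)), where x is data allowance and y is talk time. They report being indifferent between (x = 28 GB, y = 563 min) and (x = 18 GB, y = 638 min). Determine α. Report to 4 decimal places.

Set the two utilities equal: 28^α·563^(1−α) = 18^α·638^(1−α).
Rearrange to (28/18)^α = (638/563)^(1−α) and take logs: α·0.4418328 = (1−α)·0.1250587.
Thus α·(0.5668915) = 0.1250587, so α = 0.1250587/0.5668915 ≈ 0.2206.

α ≈ 0.2206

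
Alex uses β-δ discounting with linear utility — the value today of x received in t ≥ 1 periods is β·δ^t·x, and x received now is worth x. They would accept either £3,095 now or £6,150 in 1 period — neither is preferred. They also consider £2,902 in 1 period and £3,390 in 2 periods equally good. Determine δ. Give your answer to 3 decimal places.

The second indifference involves only future payoffs, so β cancels: β·δ^1·2902 = β·δ^2·3390, giving δ = 2902/3390 = 0.85605.

δ ≈ 0.856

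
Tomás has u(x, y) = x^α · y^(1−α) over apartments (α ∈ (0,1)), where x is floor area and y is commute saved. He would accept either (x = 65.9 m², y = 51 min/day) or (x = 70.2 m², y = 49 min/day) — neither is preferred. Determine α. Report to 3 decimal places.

Set the two utilities equal: 65.9^α·51^(1−α) = 70.2^α·49^(1−α).
Taking logs: α·ln 65.9 + (1−α)·ln 51 = α·ln 70.2 + (1−α)·ln 49, i.e. α·-0.063210 = (1−α)·-0.040005.
With A = -0.063210 and B = -0.040005: α·A = (1−α)·B, so α = B/(A+B) = -0.040005/-0.103215 ≈ 0.388.

α ≈ 0.388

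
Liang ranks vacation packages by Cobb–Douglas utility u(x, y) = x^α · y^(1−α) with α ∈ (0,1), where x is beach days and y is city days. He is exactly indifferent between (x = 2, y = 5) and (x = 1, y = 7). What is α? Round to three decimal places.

α ≈ 0.327

Set the two utilities equal: 2^α·5^(1−α) = 1^α·7^(1−α).
Rearrange to (2/1)^α = (7/5)^(1−α) and take logs: α·0.693147 = (1−α)·0.336472.
Thus α·(1.029619) = 0.336472, so α = 0.336472/1.029619 ≈ 0.327.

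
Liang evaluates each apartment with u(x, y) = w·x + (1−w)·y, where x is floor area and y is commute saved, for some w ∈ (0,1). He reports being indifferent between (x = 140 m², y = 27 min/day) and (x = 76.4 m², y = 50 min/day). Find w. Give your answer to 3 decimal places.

w = 0.266

u(140,27) = u(76.4,50) means w·140 + (1−w)·27 = w·76.4 + (1−w)·50.
Rearranging, 63.6·w − 23·(1−w) = 0.
So w/(1−w) = 23/63.6 = 0.3616, giving w = 23/(63.6+23) = 0.266.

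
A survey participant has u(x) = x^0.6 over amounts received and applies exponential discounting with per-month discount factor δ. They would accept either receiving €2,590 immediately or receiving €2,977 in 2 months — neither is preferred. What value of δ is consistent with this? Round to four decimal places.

Equating discounted utilities: u(2590) = δ^2·u(2977) ⇒ δ^2 = u(2590)/u(2977).
With u(x) = x^0.6: δ^2 = 2590^0.6/2977^0.6 = (2590/2977)^0.6 = 0.91984.
Hence δ = (0.91984)^(1/2) = 0.959083.

δ ≈ 0.9591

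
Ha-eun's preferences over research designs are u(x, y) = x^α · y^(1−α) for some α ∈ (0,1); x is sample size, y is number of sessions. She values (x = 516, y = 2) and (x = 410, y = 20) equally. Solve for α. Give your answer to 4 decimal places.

α ≈ 0.9092

Indifference: 516^α · 2^(1−α) = 410^α · 20^(1−α).
(516/410)^α = (20/2)^(1−α); take logs: α·ln(516/410) = (1−α)·ln(20/2), i.e. α·0.2299496 = (1−α)·2.3025851.
Thus α·(2.5325347) = 2.3025851, so α = 2.3025851/2.5325347 ≈ 0.9092.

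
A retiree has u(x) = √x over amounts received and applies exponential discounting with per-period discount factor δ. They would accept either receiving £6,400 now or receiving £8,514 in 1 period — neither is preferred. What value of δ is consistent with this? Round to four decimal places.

Indifference means u(6400) = δ · u(8514), so δ = u(6400)/u(8514).
Since u(x) = √x, δ = √(6400/8514) = 0.86701.

δ ≈ 0.8670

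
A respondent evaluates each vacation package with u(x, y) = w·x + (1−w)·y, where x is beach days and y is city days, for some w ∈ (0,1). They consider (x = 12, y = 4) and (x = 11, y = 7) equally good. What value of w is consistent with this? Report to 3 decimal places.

u(12,4) = u(11,7) means w·12 + (1−w)·4 = w·11 + (1−w)·7.
Rearranging, 1·w − 3·(1−w) = 0.
So w/(1−w) = 3/1 = 3.0000, giving w = 3/(1+3) = 0.750.

w = 0.750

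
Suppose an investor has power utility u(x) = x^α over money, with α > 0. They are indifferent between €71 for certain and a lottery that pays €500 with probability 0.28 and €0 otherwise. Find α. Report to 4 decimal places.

EU(lottery) = 0.28·500^α + 0.72·0 = 0.28·500^α.
Equating: 71^α = 0.28·500^α, i.e. 0.1420^α = 0.28.
Taking logs: α·ln(71/500) = ln(0.28), so α = -1.2729657 / -1.9519282 ≈ 0.6522.

α ≈ 0.6522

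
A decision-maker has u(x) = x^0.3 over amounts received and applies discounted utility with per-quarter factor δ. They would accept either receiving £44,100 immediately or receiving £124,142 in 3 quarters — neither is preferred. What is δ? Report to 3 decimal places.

Equating discounted utilities: u(44100) = δ^3·u(124142) ⇒ δ^3 = u(44100)/u(124142).
Since u(x) = x^0.3, δ^3 = (44100/124142)^0.3 = 0.35524^0.3 = 0.73309.
Hence δ = (0.73309)^(1/3) = 0.90168.

δ ≈ 0.902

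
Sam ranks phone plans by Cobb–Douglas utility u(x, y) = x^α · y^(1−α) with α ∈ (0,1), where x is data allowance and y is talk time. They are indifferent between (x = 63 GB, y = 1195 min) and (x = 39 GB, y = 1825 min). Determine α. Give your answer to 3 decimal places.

α ≈ 0.469

The Cobb–Douglas utilities coincide, so 63^α·1195^(1−α) = 39^α·1825^(1−α).
Taking logs: α·ln 63 + (1−α)·ln 1195 = α·ln 39 + (1−α)·ln 1825, i.e. α·0.479573 = (1−α)·0.423434.
So α/(1−α) = (0.423434)/(0.479573) = 0.882940, and α = 0.882940/1.882940 ≈ 0.469.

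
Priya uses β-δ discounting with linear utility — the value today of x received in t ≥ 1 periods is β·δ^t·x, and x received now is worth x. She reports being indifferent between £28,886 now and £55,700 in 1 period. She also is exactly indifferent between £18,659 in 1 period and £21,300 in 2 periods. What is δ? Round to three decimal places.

Both payoffs in the second observation are in the future, so β drops out: δ^1·18659 = δ^2·21300 ⇒ δ = 18659/21300 = 0.87601.

δ ≈ 0.876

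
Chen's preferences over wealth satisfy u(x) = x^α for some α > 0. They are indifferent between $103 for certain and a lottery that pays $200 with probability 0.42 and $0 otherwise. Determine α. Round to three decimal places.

α ≈ 1.307

The lottery's expected utility is 0.42·u(200) + 0.58·u(0) = 0.42·200^α (since u(0) = 0 for α > 0).
Indifference: 103^α = 0.42·200^α, so (103/200)^α = 0.42.
α = ln(0.42) / ln(103/200) = -0.867501/-0.663588 ≈ 1.307.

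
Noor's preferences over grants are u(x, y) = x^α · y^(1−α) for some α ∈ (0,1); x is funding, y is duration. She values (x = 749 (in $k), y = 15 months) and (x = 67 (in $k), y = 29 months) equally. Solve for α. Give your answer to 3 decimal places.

α ≈ 0.215

The Cobb–Douglas utilities coincide, so 749^α·15^(1−α) = 67^α·29^(1−α).
Rearrange to (749/67)^α = (29/15)^(1−α) and take logs: α·2.414046 = (1−α)·0.659246.
Thus α·(3.073292) = 0.659246, so α = 0.659246/3.073292 ≈ 0.215.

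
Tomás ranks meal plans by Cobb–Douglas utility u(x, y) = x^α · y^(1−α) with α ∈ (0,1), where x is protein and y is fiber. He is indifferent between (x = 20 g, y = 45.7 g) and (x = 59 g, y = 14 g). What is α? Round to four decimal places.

α ≈ 0.5223

Set the two utilities equal: 20^α·45.7^(1−α) = 59^α·14^(1−α).
Taking logs: α·ln 20 + (1−α)·ln 45.7 = α·ln 59 + (1−α)·ln 14, i.e. α·-1.0818052 = (1−α)·-1.1830410.
So α/(1−α) = (-1.1830410)/(-1.0818052) = 1.0935804, and α = 1.0935804/2.0935804 ≈ 0.5223.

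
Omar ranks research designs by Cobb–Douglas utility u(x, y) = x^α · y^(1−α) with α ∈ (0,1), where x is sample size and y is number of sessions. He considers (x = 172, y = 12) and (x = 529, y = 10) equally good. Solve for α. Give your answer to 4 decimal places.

Indifference: 172^α · 12^(1−α) = 529^α · 10^(1−α).
Rearrange to (172/529)^α = (10/12)^(1−α) and take logs: α·-1.1234940 = (1−α)·-0.1823216.
Thus α·(-1.3058156) = -0.1823216, so α = -0.1823216/-1.3058156 ≈ 0.1396.

α ≈ 0.1396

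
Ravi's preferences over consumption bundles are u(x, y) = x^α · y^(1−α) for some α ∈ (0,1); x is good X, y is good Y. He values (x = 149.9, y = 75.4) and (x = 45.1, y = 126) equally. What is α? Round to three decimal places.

Set the two utilities equal: 149.9^α·75.4^(1−α) = 45.1^α·126^(1−α).
Rearrange to (149.9/45.1)^α = (126/75.4)^(1−α) and take logs: α·1.201086 = (1−α)·0.513475.
With A = 1.201086 and B = 0.513475: α·A = (1−α)·B, so α = B/(A+B) = 0.513475/1.714561 ≈ 0.299.

α ≈ 0.299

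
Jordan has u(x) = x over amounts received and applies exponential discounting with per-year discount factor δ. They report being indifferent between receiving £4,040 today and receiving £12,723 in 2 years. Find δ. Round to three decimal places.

The payoff in 2 years is discounted by δ^2, so u(4040) = δ^2·u(12723) and δ^2 = u(4040)/u(12723).
With u(x) = x: δ^2 = 4040/12723 = 0.31754.
Taking the square root: δ = 0.31754^(1/2) ≈ 0.564.

δ ≈ 0.564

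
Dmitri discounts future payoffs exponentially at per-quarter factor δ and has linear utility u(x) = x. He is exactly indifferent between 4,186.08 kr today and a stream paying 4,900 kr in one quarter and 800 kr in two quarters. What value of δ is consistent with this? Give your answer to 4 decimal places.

Equating present values: 4186.08 = 4900δ + 800δ².
That is, 800δ² + 4900δ − 4186.08 = 0, a quadratic in δ.
The positive root is δ = [−4900 + √(4900² + 4·800·4186.08)] / (2·800) = (−4900 + 6116.000)/1600 ≈ 0.7600.

δ ≈ 0.7600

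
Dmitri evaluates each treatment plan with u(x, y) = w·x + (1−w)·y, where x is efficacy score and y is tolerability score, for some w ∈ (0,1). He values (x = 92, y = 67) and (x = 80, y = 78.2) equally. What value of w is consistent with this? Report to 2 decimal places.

Indifference: w·92 + (1−w)·67 = w·80 + (1−w)·78.2.
Collecting terms: w·12 = (1−w)·11.2.
Hence w = 11.2/(12+11.2) = 11.2/23.2 = 0.48.

w = 0.48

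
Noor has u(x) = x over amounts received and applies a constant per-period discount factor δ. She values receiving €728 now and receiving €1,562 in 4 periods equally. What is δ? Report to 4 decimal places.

δ ≈ 0.8263

Indifference means u(728) = δ^4 · u(1562), so δ^4 = u(728)/u(1562).
With u(x) = x: δ^4 = 728/1562 = 0.46607.
Hence δ = (0.46607)^(1/4) = 0.826252.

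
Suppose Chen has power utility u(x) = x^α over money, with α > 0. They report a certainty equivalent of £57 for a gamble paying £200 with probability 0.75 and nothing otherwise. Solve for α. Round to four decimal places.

EU(lottery) = 0.75·200^α + 0.25·0 = 0.75·200^α.
Setting u(57) equal to that: 57^α = 0.75·200^α ⇒ (57/200)^α = 0.75.
Take logs: α = ln 0.75 / ln(57/200) ≈ 0.229180.

α ≈ 0.2292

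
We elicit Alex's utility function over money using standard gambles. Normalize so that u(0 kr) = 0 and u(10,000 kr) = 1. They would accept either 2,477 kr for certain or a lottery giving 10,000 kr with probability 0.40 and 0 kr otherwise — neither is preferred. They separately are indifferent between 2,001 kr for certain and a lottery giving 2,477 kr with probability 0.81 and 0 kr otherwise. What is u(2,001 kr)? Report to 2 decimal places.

First, u(2,477 kr) = 0.40·u(10,000 kr) + 0.60·u(0 kr) = 0.40.
The second indifference gives u(2,001 kr) = 0.81·u(2,477 kr) + 0.19·u(0 kr) = 0.81·0.40 + 0.19·0.00 = 0.3240.

0.32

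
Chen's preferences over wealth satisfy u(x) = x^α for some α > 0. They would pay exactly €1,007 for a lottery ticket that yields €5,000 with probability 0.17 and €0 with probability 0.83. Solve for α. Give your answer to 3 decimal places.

The lottery's expected utility is 0.17·u(5000) + 0.83·u(0) = 0.17·5000^α (since u(0) = 0 for α > 0).
Indifference: 1007^α = 0.17·5000^α, so (1007/5000)^α = 0.17.
Taking logs: α·ln(1007/5000) = ln(0.17), so α = -1.771957 / -1.602462 ≈ 1.106.

α ≈ 1.106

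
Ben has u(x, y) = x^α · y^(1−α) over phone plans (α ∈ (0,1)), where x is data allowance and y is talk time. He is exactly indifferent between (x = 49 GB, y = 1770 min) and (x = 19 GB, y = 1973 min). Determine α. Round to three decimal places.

α ≈ 0.103

Set the two utilities equal: 49^α·1770^(1−α) = 19^α·1973^(1−α).
(49/19)^α = (1973/1770)^(1−α); take logs: α·ln(49/19) = (1−α)·ln(1973/1770), i.e. α·0.947381 = (1−α)·0.108576.
So α/(1−α) = (0.108576)/(0.947381) = 0.114606, and α = 0.114606/1.114606 ≈ 0.103.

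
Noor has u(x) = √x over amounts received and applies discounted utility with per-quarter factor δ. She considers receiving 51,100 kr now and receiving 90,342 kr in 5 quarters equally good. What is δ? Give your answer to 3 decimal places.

δ ≈ 0.945

Indifference means u(51100) = δ^5 · u(90342), so δ^5 = u(51100)/u(90342).
Since u(x) = √x, δ^5 = √(51100/90342) = 0.75208.
Hence δ = (0.75208)^(1/5) = 0.94461.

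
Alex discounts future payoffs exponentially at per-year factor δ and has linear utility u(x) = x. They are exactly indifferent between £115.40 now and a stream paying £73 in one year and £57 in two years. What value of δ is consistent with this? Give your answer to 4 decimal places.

The stream is worth 73δ + 57δ² today, so 73δ + 57δ² = 115.40.
That is, 57δ² + 73δ − 115.40 = 0, a quadratic in δ.
The positive root is δ = [−73 + √(73² + 4·57·115.40)] / (2·57) = (−73 + 177.877)/114 ≈ 0.9200.

δ ≈ 0.9200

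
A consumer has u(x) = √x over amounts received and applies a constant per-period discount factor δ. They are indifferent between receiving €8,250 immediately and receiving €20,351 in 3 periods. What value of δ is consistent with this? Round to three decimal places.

δ ≈ 0.860

Equating discounted utilities: u(8250) = δ^3·u(20351) ⇒ δ^3 = u(8250)/u(20351).
With u(x) = √x: δ^3 = √8250/√20351 = √(8250/20351) = 0.63670.
Taking the cube root: δ = 0.63670^(1/3) ≈ 0.860.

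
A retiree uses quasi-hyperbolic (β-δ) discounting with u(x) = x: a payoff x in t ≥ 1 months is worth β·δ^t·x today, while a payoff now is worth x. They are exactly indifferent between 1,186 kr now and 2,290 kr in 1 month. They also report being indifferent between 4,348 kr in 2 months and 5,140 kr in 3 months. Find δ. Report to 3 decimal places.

The second indifference involves only future payoffs, so β cancels: β·δ^2·4348 = β·δ^3·5140, giving δ = 4348/5140 = 0.84591.

δ ≈ 0.846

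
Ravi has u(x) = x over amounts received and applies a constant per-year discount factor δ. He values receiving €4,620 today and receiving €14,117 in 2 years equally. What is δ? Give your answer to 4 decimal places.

δ ≈ 0.5721

Indifference means u(4620) = δ^2 · u(14117), so δ^2 = u(4620)/u(14117).
With u(x) = x: δ^2 = 4620/14117 = 0.32726.
So δ = 0.32726^(1/2) ≈ 0.5721.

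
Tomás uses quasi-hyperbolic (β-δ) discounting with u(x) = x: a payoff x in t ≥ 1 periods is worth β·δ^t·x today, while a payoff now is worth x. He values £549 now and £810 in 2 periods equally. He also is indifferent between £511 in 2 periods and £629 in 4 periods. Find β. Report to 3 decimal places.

β ≈ 0.834

The second indifference involves only future payoffs, so β cancels: β·δ^2·511 = β·δ^4·629, giving δ^2 = 511/629 = 0.81240, so δ = 0.90133.
The first indifference: 549 = β·δ^2·810, so β = 549/(δ^2·810) = 549/(0.81240·810) ≈ 0.834.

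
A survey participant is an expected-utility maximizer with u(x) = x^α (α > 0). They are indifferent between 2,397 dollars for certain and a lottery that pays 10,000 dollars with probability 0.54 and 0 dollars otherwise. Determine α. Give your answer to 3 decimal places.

α ≈ 0.431

The lottery's expected utility is 0.54·u(10000) + 0.46·u(0) = 0.54·10000^α (since u(0) = 0 for α > 0).
Indifference: 2397^α = 0.54·10000^α, so (2397/10000)^α = 0.54.
α = ln(0.54) / ln(2397/10000) = -0.616186/-1.428367 ≈ 0.431.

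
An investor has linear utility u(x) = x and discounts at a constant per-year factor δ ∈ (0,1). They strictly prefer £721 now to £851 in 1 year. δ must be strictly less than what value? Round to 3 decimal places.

δ < 0.847

Under u(x) = x this choice says 721 > δ·851.
So δ < 721/851 = 0.84724.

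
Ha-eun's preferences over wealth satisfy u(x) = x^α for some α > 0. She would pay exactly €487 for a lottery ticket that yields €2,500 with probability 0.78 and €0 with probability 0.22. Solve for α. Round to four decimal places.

α ≈ 0.1519

The lottery's expected utility is 0.78·u(2500) + 0.22·u(0) = 0.78·2500^α (since u(0) = 0 for α > 0).
Indifference: 487^α = 0.78·2500^α, so (487/2500)^α = 0.78.
Take logs: α = ln 0.78 / ln(487/2500) ≈ 0.151891.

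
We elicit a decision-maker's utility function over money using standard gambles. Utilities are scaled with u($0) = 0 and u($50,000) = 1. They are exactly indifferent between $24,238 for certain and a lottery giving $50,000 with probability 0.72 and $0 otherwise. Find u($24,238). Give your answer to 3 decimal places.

By the standard-gamble method, u($24,238) is just the indifference probability on the best outcome: 0.72.

0.720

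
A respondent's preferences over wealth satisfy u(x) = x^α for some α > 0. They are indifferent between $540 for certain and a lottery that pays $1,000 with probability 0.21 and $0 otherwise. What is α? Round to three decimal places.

Since u(0) = 0, the lottery's EU is 0.21·1000^α.
Setting u(540) equal to that: 540^α = 0.21·1000^α ⇒ (540/1000)^α = 0.21.
Take logs: α = ln 0.21 / ln(540/1000) ≈ 2.53275.

α ≈ 2.533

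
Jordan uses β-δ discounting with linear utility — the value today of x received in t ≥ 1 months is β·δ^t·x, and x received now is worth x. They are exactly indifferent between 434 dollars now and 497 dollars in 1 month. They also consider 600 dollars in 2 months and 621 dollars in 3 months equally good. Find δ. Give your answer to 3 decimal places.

Both payoffs in the second observation are in the future, so β drops out: δ^2·600 = δ^3·621 ⇒ δ = 600/621 = 0.96618.

δ ≈ 0.966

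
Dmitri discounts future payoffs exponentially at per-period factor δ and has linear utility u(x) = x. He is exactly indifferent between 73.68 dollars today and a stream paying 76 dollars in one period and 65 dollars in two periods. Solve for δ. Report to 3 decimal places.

δ ≈ 0.630

Equating present values: 73.68 = 76δ + 65δ².
So 65δ² + 76δ − 73.68 = 0.
By the quadratic formula (taking the positive root), δ = (−76 + √24932.80) / 130 ≈ 0.630.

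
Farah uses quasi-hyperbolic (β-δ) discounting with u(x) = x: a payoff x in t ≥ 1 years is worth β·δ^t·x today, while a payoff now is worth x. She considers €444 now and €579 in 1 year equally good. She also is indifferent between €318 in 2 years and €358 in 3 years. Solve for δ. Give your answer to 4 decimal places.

δ ≈ 0.8883

From the later pair, β·δ^2·318 = β·δ^3·358; dividing through, δ = 318/358 = 0.88827.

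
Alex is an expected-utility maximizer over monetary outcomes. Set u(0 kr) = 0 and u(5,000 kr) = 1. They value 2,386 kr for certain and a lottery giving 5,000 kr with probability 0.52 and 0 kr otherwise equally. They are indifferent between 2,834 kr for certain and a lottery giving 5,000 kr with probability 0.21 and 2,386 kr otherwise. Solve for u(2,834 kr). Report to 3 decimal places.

0.621

First, u(2,386 kr) = 0.52·u(5,000 kr) + 0.48·u(0 kr) = 0.52.
Then u(2,834 kr) = 0.21·u(5,000 kr) + 0.79·u(2,386 kr) = 0.21·1.00 + 0.79·0.52 = 0.6208.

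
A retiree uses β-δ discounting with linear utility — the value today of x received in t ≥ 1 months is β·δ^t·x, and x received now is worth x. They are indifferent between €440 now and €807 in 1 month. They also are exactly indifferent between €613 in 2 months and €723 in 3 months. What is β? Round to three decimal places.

The second indifference involves only future payoffs, so β cancels: β·δ^2·613 = β·δ^3·723, giving δ = 613/723 = 0.84786.
The first indifference: 440 = β·δ·807, so β = 440/(δ·807) = 440/(0.84786·807) ≈ 0.643.

β ≈ 0.643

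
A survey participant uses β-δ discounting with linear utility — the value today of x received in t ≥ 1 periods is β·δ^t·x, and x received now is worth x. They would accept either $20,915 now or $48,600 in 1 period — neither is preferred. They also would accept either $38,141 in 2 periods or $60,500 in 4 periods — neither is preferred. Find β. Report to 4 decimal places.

β ≈ 0.5420

Both payoffs in the second observation are in the future, so β drops out: δ^2·38141 = δ^4·60500 ⇒ δ^2 = 38141/60500 = 0.63043, so δ = 0.79400.
Now use the now-vs-future pair: 20915 = β·δ·48600 gives β = 20915/(0.79400·48600) ≈ 0.5420.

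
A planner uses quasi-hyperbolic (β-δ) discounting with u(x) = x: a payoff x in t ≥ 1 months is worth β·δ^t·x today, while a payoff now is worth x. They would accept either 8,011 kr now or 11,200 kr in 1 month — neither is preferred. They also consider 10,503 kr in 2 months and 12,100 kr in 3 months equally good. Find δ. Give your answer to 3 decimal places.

The second indifference involves only future payoffs, so β cancels: β·δ^2·10503 = β·δ^3·12100, giving δ = 10503/12100 = 0.86802.

δ ≈ 0.868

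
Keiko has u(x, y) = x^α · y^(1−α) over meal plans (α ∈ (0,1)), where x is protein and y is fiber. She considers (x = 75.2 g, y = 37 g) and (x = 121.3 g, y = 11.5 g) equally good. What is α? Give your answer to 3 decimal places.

α ≈ 0.710

The Cobb–Douglas utilities coincide, so 75.2^α·37^(1−α) = 121.3^α·11.5^(1−α).
(75.2/121.3)^α = (11.5/37)^(1−α); take logs: α·ln(75.2/121.3) = (1−α)·ln(11.5/37), i.e. α·-0.478116 = (1−α)·-1.168571.
With A = -0.478116 and B = -1.168571: α·A = (1−α)·B, so α = B/(A+B) = -1.168571/-1.646687 ≈ 0.710.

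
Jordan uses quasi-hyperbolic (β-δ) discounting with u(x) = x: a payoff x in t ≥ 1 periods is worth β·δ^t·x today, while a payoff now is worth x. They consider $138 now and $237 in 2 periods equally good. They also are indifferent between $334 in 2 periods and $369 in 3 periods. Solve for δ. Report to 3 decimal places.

From the later pair, β·δ^2·334 = β·δ^3·369; dividing through, δ = 334/369 = 0.90515.

δ ≈ 0.905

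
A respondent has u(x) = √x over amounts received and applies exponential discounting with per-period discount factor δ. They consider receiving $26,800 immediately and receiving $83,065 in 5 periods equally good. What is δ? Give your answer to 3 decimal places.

The payoff in 5 periods is discounted by δ^5, so u(26800) = δ^5·u(83065) and δ^5 = u(26800)/u(83065).
Since u(x) = √x, δ^5 = √(26800/83065) = 0.56801.
Taking the 5th root: δ = 0.56801^(1/5) ≈ 0.893.

δ ≈ 0.893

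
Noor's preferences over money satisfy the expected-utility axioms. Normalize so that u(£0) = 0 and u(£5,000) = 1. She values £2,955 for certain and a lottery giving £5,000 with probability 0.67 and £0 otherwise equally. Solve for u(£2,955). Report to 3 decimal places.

0.670

u(£2,955) equals the lottery's expected utility: 0.67·1 + 0.33·0 = 0.67.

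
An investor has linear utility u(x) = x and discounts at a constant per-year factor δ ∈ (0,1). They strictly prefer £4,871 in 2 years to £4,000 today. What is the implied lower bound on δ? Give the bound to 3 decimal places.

The preference means 4000 < δ^2·4871.
So δ^2 > 4000/4871 = 0.82119; taking the square root of both positive sides preserves the inequality.
δ > (4000/4871)^(1/2) ≈ 0.906.

δ > 0.906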